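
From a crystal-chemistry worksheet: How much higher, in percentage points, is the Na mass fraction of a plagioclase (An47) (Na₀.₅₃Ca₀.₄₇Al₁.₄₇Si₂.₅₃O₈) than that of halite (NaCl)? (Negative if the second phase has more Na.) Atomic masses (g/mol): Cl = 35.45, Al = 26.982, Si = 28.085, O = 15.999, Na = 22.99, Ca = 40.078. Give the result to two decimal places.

-34.82 percentage points

First mineral: 12.185 g Na in 269.732 g formula = 4.52 wt% Na.
Second mineral: 22.990 g Na in 58.440 g formula = 39.34 wt% Na.
4.52% − 39.34% gives a difference of -34.82 percentage points.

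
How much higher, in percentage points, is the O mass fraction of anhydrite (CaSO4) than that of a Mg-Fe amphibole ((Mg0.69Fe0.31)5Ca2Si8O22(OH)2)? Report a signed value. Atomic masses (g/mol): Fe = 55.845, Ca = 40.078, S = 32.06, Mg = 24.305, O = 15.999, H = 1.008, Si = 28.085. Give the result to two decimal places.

2.43 percentage points

First mineral: 63.996 g O in 136.134 g formula = 47.01 wt% O.
Second mineral: 383.976 g O in 861.240 g formula = 44.58 wt% O.
47.01% − 44.58% gives a difference of 2.43 percentage points.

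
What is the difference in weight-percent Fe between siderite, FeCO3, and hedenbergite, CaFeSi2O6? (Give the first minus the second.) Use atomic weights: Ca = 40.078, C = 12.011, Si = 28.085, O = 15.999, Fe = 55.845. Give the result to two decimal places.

First mineral: 55.845 g Fe in 115.853 g formula = 48.20 wt% Fe.
Second mineral: 55.845 g Fe in 248.087 g formula = 22.51 wt% Fe.
48.20% − 22.51% gives a difference of 25.69 percentage points.

25.69 percentage points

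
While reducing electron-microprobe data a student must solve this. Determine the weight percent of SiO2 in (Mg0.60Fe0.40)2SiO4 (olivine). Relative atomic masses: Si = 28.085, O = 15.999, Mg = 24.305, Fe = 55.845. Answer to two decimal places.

36.21 wt%

Formula mass = 165.923 g/mol.
1 Si → 1.0000 mol SiO2 per formula unit; M(SiO2) = 60.083, so SiO2 mass = 60.083 g.
60.083/165.923 × 100 = 36.21 wt%.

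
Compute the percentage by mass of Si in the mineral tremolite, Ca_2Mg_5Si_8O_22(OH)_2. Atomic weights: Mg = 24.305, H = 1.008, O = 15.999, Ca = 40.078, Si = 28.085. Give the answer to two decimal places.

27.66 mass %

M(Ca_2Mg_5Si_8O_22(OH)_2) = 812.353 g/mol.
Si contributes 8 × 28.085 = 224.680 g per mole.
224.680/812.353 = 0.2766 → 27.66%.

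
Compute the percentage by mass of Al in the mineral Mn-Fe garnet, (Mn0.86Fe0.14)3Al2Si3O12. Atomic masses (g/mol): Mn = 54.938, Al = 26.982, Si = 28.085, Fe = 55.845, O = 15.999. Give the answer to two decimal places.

10.89 mass %

Formula mass = 2.58·54.938 + 0.42·55.845 + 2·26.982 + 3·28.085 + 12·15.999 = 495.402 g/mol, of which 53.964 g is Al.
So Al makes up 53.964/495.402 = 0.1089 of the mass, i.e. 10.89%.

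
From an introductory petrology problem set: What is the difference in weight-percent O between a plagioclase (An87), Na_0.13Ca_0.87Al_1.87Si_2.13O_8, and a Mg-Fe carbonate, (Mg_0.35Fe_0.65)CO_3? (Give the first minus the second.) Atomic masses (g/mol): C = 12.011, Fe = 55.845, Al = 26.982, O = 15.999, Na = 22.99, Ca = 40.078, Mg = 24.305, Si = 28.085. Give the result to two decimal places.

0.56 percentage points

O in Na_0.13Ca_0.87Al_1.87Si_2.13O_8: molar mass 276.126 g/mol; 8×15.999 = 127.992 g → 46.35 wt%.
O in (Mg_0.35Fe_0.65)CO_3: molar mass 104.814 g/mol; 3×15.999 = 47.997 g → 45.79 wt%.
Difference = 46.35 − 45.79 = 0.56 percentage points.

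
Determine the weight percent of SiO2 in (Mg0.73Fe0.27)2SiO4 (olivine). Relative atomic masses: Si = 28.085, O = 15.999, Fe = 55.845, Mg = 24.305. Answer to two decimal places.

Formula mass = 157.723 g/mol.
1 Si → 1.0000 mol SiO2 per formula unit; M(SiO2) = 60.083, so SiO2 mass = 60.083 g.
60.083/157.723 × 100 = 38.09 wt%.

38.09 wt%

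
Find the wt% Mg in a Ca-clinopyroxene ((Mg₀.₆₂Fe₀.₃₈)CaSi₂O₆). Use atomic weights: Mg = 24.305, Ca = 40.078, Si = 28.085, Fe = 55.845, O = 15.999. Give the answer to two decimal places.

Molar mass of (Mg₀.₆₂Fe₀.₃₈)CaSi₂O₆: 0.62·24.305 + 0.38·55.845 + 1·40.078 + 2·28.085 + 6·15.999 = 228.532 g/mol.
Mass of Mg per formula unit: 0.62 × 24.305 = 15.069 g.
Weight fraction Mg = 15.069 / 228.532 = 0.0659.

6.59 mass %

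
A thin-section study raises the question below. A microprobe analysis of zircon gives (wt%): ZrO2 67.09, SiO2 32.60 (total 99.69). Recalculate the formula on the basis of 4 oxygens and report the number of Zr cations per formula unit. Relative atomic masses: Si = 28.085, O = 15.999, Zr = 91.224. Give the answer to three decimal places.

67.09 wt% ZrO2 ÷ 123.222 g/mol = 0.54446 mol, giving 0.54446 Zr and 1.08892 O.
32.60 wt% SiO2 ÷ 60.083 g/mol = 0.54258 mol, giving 0.54258 Si and 1.08516 O.
Oxygen sums to 2.17408; scaling by 4/2.17408 = 1.83986 puts the formula on 4 O.
Zr: 0.54446 × 1.83986 = 1.002 atoms per formula unit.

1.002 Zr apfu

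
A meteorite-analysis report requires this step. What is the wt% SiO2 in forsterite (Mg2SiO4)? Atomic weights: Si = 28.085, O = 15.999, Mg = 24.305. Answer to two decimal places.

Formula mass = 140.691 g/mol.
1 Si → 1.0000 mol SiO2 per formula unit; M(SiO2) = 60.083, so SiO2 mass = 60.083 g.
60.083/140.691 × 100 = 42.71 wt%.

42.71 wt%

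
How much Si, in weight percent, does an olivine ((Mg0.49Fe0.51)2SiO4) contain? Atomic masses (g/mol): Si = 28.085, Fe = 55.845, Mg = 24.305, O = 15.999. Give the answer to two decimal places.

M((Mg0.49Fe0.51)2SiO4) = 172.862 g/mol.
Si contributes 1 × 28.085 = 28.085 g per mole.
28.085/172.862 = 0.1625 → 16.25%.

16.25 weight percent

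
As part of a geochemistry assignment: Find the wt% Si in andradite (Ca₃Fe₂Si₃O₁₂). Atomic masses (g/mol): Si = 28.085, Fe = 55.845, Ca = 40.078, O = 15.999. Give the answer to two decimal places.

M(Ca₃Fe₂Si₃O₁₂) = 508.167 g/mol.
Si contributes 3 × 28.085 = 84.255 g per mole.
84.255/508.167 = 0.1658 → 16.58%.

16.58 mass %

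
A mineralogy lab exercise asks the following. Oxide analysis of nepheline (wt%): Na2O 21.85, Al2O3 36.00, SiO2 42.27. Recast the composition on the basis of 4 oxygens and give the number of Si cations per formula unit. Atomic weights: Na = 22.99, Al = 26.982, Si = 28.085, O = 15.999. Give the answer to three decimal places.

Na2O: 21.85/61.979 = 0.35254 mol → 0.70508 mol Na, 0.35254 mol O.
Al2O3: 36.00/101.961 = 0.35308 mol → 0.70616 mol Al, 1.05924 mol O.
SiO2: 42.27/60.083 = 0.70353 mol → 0.70353 mol Si, 1.40706 mol O.
Total oxygen = 2.81884 mol. Normalization factor = 4/2.81884 = 1.41902.
Si per 4 O = 0.70353 × 1.41902 = 0.998.

0.998 Si apfu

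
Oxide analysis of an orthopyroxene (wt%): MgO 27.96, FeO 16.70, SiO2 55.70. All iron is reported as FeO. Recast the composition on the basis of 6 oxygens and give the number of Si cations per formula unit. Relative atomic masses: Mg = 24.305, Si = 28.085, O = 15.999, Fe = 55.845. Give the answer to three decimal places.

2.001 Si apfu

27.96 wt% MgO ÷ 40.304 g/mol = 0.69373 mol, giving 0.69373 Mg and 0.69373 O.
16.70 wt% FeO ÷ 71.844 g/mol = 0.23245 mol, giving 0.23245 Fe and 0.23245 O.
55.70 wt% SiO2 ÷ 60.083 g/mol = 0.92705 mol, giving 0.92705 Si and 1.85410 O.
Oxygen sums to 2.78028; scaling by 6/2.78028 = 2.15806 puts the formula on 6 O.
Si: 0.92705 × 2.15806 = 2.001 atoms per formula unit.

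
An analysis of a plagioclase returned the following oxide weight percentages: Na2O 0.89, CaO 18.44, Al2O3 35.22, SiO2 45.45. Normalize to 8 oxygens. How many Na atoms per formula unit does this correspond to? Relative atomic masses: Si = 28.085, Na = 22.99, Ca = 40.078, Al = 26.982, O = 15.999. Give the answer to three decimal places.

0.079 Na apfu

Na2O: 0.89/61.979 = 0.01436 mol → 0.02872 mol Na, 0.01436 mol O.
CaO: 18.44/56.077 = 0.32883 mol → 0.32883 mol Ca, 0.32883 mol O.
Al2O3: 35.22/101.961 = 0.34543 mol → 0.69086 mol Al, 1.03629 mol O.
SiO2: 45.45/60.083 = 0.75645 mol → 0.75645 mol Si, 1.51290 mol O.
Total oxygen = 2.89238 mol. Normalization factor = 8/2.89238 = 2.76589.
Na per 8 O = 0.02872 × 2.76589 = 0.079.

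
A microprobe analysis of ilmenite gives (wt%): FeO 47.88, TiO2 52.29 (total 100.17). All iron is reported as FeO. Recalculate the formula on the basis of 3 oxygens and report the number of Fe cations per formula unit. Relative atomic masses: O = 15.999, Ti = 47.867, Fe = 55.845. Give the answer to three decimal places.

1.012 Fe apfu

47.88 wt% FeO ÷ 71.844 g/mol = 0.66644 mol, giving 0.66644 Fe and 0.66644 O.
52.29 wt% TiO2 ÷ 79.865 g/mol = 0.65473 mol, giving 0.65473 Ti and 1.30946 O.
Oxygen sums to 1.97590; scaling by 3/1.97590 = 1.51830 puts the formula on 3 O.
Fe: 0.66644 × 1.51830 = 1.012 atoms per formula unit.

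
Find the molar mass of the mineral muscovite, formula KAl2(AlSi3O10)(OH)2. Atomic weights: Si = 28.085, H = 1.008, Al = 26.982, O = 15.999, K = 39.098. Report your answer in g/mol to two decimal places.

398.30 g/mol

K: 1 × 39.098 = 39.0980
Al: 3 × 26.982 = 80.9460
Si: 3 × 28.085 = 84.2550
O: 12 × 15.999 = 191.9880
H: 2 × 1.008 = 2.0160
Summing the contributions gives the formula mass.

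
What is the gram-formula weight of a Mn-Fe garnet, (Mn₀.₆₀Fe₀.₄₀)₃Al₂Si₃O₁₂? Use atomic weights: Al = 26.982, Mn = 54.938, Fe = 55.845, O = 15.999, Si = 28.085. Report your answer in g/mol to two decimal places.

Mn: 1.80 × 54.938 = 98.8884
Fe: 1.20 × 55.845 = 67.0140
Al: 2 × 26.982 = 53.9640
Si: 3 × 28.085 = 84.2550
O: 12 × 15.999 = 191.9880
Summing the contributions gives the formula mass.

496.11 g/mol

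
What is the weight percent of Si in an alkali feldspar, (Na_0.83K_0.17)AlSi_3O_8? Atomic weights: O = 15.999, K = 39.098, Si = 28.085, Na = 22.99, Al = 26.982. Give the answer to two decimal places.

31.80 weight percent

M((Na_0.83K_0.17)AlSi_3O_8) = 264.957 g/mol.
Si contributes 3 × 28.085 = 84.255 g per mole.
84.255/264.957 = 0.3180 → 31.80%.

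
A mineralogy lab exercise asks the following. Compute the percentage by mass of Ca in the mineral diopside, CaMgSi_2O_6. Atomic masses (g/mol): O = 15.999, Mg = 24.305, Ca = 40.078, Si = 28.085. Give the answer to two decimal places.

18.51 wt%

Molar mass of CaMgSi_2O_6: 1×40.078 + 1×24.305 + 2×28.085 + 6×15.999 = 216.547 g/mol.
Mass of Ca per formula unit: 1 × 40.078 = 40.078 g.
Weight fraction Ca = 40.078 / 216.547 = 0.1851.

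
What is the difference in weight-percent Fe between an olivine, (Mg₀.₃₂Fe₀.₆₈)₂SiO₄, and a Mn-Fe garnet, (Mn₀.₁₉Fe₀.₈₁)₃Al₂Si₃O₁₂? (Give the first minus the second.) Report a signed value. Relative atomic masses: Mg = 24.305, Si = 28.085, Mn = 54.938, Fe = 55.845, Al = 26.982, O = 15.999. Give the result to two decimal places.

M((Mg₀.₃₂Fe₀.₆₈)₂SiO₄) = 183.585 g/mol, so wt% Fe = 75.949/183.585 × 100 = 41.37%.
M((Mn₀.₁₉Fe₀.₈₁)₃Al₂Si₃O₁₂) = 497.225 g/mol, so wt% Fe = 135.703/497.225 × 100 = 27.29%.
41.37 − 27.29 = 14.08 pp.

14.08 percentage points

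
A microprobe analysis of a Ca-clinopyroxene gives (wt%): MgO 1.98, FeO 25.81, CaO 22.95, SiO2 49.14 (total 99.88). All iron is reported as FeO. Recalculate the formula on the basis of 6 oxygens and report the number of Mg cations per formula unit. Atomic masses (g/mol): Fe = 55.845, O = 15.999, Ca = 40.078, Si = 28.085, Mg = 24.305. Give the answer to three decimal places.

MgO: 1.98/40.304 = 0.04913 mol → 0.04913 mol Mg, 0.04913 mol O.
FeO: 25.81/71.844 = 0.35925 mol → 0.35925 mol Fe, 0.35925 mol O.
CaO: 22.95/56.077 = 0.40926 mol → 0.40926 mol Ca, 0.40926 mol O.
SiO2: 49.14/60.083 = 0.81787 mol → 0.81787 mol Si, 1.63574 mol O.
Total oxygen = 2.45338 mol. Normalization factor = 6/2.45338 = 2.44561.
Mg per 6 O = 0.04913 × 2.44561 = 0.120.

0.120 Mg apfu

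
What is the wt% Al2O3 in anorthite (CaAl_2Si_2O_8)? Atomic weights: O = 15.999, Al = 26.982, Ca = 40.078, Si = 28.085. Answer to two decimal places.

36.65 wt%

Formula mass = 278.204 g/mol.
2 Al → 1.0000 mol Al2O3 per formula unit; M(Al2O3) = 101.961, so Al2O3 mass = 101.961 g.
101.961/278.204 × 100 = 36.65 wt%.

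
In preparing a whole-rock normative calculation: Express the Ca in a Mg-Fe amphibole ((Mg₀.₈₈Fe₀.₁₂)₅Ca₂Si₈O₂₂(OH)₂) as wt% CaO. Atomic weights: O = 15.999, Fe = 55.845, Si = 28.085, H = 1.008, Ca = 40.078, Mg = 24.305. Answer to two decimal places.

13.49 wt%

M((Mg₀.₈₈Fe₀.₁₂)₅Ca₂Si₈O₂₂(OH)₂) = 831.277 g/mol; M(CaO) = 56.077 g/mol.
Moles CaO per formula unit = 2 Ca ÷ 1 = 2.0000.
CaO fraction = (2.0000 × 56.077) / 831.277 = 112.154/831.277 = 0.1349.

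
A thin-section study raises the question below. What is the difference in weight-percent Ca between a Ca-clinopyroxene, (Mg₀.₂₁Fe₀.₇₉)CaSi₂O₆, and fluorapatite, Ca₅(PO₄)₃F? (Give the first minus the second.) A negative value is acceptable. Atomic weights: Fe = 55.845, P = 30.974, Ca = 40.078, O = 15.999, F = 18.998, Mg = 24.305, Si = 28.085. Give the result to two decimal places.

M((Mg₀.₂₁Fe₀.₇₉)CaSi₂O₆) = 241.464 g/mol, so wt% Ca = 40.078/241.464 × 100 = 16.60%.
M(Ca₅(PO₄)₃F) = 504.298 g/mol, so wt% Ca = 200.390/504.298 × 100 = 39.74%.
16.60 − 39.74 = -23.14 pp.

-23.14 percentage points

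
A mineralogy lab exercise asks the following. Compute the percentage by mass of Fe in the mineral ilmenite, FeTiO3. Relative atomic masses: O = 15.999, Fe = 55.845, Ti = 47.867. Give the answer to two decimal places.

36.81 mass %

Formula mass = 1*55.845 + 1*47.867 + 3*15.999 = 151.709 g/mol, of which 55.845 g is Fe.
So Fe makes up 55.845/151.709 = 0.3681 of the mass, i.e. 36.81%.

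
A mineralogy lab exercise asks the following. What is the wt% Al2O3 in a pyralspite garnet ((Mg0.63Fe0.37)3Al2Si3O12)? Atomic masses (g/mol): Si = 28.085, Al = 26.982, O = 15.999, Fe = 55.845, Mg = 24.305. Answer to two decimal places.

Formula mass = 438.131 g/mol.
2 Al → 1.0000 mol Al2O3 per formula unit; M(Al2O3) = 101.961, so Al2O3 mass = 101.961 g.
101.961/438.131 × 100 = 23.27 wt%.

23.27 wt%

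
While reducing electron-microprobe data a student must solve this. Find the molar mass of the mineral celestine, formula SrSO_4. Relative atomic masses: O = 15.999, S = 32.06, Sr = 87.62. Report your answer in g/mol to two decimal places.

183.68 g/mol

The formula mass is the sum 1(87.62) + 1(32.06) + 4(15.999).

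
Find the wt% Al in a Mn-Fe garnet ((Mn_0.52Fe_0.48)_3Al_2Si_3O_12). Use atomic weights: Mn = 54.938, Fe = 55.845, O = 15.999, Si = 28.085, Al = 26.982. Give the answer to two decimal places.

M((Mn_0.52Fe_0.48)_3Al_2Si_3O_12) = 496.327 g/mol.
Al contributes 2 × 26.982 = 53.964 g per mole.
53.964/496.327 = 0.1087 → 10.87%.

10.87 wt%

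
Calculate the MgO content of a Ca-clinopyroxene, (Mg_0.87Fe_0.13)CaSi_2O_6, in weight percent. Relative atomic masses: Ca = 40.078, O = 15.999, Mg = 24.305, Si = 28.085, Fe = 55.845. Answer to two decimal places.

15.89 wt%

Molar mass of (Mg_0.87Fe_0.13)CaSi_2O_6 = 0.87×24.305 + 0.13×55.845 + 1×40.078 + 2×28.085 + 6×15.999 = 220.647 g/mol.
Each formula unit contains 0.87 Mg, equivalent to 0.87/1 = 0.8700 mol MgO.
M(MgO) = 1×24.305 + 1×15.999 = 40.304 g/mol.
Mass of MgO per formula unit = 0.8700 × 40.304 = 35.064 g.
MgO wt% = 35.064 / 220.647 × 100 = 15.89%.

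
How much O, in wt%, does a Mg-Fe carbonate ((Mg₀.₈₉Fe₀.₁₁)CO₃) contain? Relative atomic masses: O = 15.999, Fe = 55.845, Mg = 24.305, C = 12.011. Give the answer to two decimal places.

54.68 wt%

M((Mg₀.₈₉Fe₀.₁₁)CO₃) = 87.782 g/mol.
O contributes 3 × 15.999 = 47.997 g per mole.
47.997/87.782 = 0.5468 → 54.68%.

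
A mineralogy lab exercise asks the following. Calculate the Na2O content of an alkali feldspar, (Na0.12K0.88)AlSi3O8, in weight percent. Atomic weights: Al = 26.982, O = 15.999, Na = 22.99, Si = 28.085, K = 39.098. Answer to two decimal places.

1.35 wt%

Formula mass = 276.394 g/mol.
0.12 Na → 0.0600 mol Na2O per formula unit; M(Na2O) = 61.979, so Na2O mass = 3.719 g.
3.719/276.394 × 100 = 1.35 wt%.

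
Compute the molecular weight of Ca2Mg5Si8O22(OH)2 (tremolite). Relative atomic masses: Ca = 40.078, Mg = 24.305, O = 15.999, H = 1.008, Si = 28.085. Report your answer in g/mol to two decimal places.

812.35 g/mol

Ca: 2 × 40.078 = 80.1560
Mg: 5 × 24.305 = 121.5250
Si: 8 × 28.085 = 224.6800
O: 24 × 15.999 = 383.9760
H: 2 × 1.008 = 2.0160
Summing the contributions gives the formula mass.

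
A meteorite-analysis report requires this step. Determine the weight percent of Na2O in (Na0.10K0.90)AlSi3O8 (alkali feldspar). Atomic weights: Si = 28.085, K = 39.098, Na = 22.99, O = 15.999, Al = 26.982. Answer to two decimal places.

1.12 wt%

M((Na0.10K0.90)AlSi3O8) = 276.716 g/mol; M(Na2O) = 61.979 g/mol.
Moles Na2O per formula unit = 0.10 Na ÷ 2 = 0.0500.
Na2O fraction = (0.0500 × 61.979) / 276.716 = 3.099/276.716 = 0.0112.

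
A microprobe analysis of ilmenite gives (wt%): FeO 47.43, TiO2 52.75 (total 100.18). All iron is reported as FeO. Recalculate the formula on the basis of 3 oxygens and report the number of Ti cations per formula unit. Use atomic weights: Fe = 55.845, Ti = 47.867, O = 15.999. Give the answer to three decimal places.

47.43 wt% FeO ÷ 71.844 g/mol = 0.66018 mol, giving 0.66018 Fe and 0.66018 O.
52.75 wt% TiO2 ÷ 79.865 g/mol = 0.66049 mol, giving 0.66049 Ti and 1.32098 O.
Oxygen sums to 1.98116; scaling by 3/1.98116 = 1.51426 puts the formula on 3 O.
Ti: 0.66049 × 1.51426 = 1.000 atoms per formula unit.

1.000 Ti apfu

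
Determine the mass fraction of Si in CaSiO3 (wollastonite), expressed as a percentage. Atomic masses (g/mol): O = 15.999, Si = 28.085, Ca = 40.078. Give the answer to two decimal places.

Formula mass = 1·40.078 + 1·28.085 + 3·15.999 = 116.160 g/mol, of which 28.085 g is Si.
So Si makes up 28.085/116.160 = 0.2418 of the mass, i.e. 24.18%.

24.18 wt%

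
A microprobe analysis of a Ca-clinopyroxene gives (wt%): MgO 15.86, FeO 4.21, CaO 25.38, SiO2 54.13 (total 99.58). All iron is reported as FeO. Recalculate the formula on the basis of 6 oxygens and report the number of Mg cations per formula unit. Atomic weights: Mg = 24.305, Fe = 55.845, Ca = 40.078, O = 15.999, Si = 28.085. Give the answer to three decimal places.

15.86 wt% MgO ÷ 40.304 g/mol = 0.39351 mol, giving 0.39351 Mg and 0.39351 O.
4.21 wt% FeO ÷ 71.844 g/mol = 0.05860 mol, giving 0.05860 Fe and 0.05860 O.
25.38 wt% CaO ÷ 56.077 g/mol = 0.45259 mol, giving 0.45259 Ca and 0.45259 O.
54.13 wt% SiO2 ÷ 60.083 g/mol = 0.90092 mol, giving 0.90092 Si and 1.80184 O.
Oxygen sums to 2.70654; scaling by 6/2.70654 = 2.21685 puts the formula on 6 O.
Mg: 0.39351 × 2.21685 = 0.872 atoms per formula unit.

0.872 Mg apfu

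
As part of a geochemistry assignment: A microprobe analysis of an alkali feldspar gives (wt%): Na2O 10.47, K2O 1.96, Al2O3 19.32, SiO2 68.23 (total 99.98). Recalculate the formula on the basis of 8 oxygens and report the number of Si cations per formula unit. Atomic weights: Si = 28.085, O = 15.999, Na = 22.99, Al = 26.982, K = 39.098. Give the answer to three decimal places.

2.999 Si apfu

10.47 wt% Na2O ÷ 61.979 g/mol = 0.16893 mol, giving 0.33786 Na and 0.16893 O.
1.96 wt% K2O ÷ 94.195 g/mol = 0.02081 mol, giving 0.04162 K and 0.02081 O.
19.32 wt% Al2O3 ÷ 101.961 g/mol = 0.18948 mol, giving 0.37896 Al and 0.56844 O.
68.23 wt% SiO2 ÷ 60.083 g/mol = 1.13560 mol, giving 1.13560 Si and 2.27120 O.
Oxygen sums to 3.02938; scaling by 8/3.02938 = 2.64080 puts the formula on 8 O.
Si: 1.13560 × 2.64080 = 2.999 atoms per formula unit.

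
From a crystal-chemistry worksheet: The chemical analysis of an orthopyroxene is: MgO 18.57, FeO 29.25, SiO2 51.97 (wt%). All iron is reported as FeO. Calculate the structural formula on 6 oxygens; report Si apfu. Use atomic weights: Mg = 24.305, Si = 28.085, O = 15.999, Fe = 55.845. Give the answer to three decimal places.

MgO (M=40.304): mol = 0.46075; Mg = 0.46075, O = 0.46075.
FeO (M=71.844): mol = 0.40713; Fe = 0.40713, O = 0.40713.
SiO2 (M=60.083): mol = 0.86497; Si = 0.86497, O = 1.72994.
ΣO = 2.59782; factor = 6/ΣO = 2.30963.
Si apfu = 0.86497 × 2.30963 = 1.998.

1.998 Si apfu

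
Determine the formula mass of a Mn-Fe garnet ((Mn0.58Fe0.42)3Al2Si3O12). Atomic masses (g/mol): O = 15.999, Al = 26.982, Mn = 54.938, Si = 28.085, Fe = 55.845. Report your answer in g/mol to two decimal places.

The formula mass is the sum 1.74·54.938 + 1.26·55.845 + 2·26.982 + 3·28.085 + 12·15.999.

496.16 g/mol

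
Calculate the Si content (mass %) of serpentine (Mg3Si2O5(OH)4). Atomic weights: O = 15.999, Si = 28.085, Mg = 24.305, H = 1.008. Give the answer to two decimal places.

20.27 mass %

M(Mg3Si2O5(OH)4) = 277.108 g/mol.
Si contributes 2 × 28.085 = 56.170 g per mole.
56.170/277.108 = 0.2027 → 20.27%.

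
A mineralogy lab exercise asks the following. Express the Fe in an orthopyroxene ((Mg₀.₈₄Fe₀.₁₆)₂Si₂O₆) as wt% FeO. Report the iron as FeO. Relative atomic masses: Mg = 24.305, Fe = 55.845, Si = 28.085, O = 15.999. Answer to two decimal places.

Formula mass = 210.867 g/mol.
0.32 Fe → 0.3200 mol FeO per formula unit; M(FeO) = 71.844, so FeO mass = 22.990 g.
22.990/210.867 × 100 = 10.90 wt%.

10.90 wt%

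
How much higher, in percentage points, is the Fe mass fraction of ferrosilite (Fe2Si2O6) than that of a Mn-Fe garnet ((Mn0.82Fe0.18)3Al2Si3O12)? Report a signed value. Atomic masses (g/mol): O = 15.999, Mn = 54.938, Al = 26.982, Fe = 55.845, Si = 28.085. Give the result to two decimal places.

36.24 percentage points

First mineral: 111.690 g Fe in 263.854 g formula = 42.33 wt% Fe.
Second mineral: 30.156 g Fe in 495.511 g formula = 6.09 wt% Fe.
42.33% − 6.09% gives a difference of 36.24 percentage points.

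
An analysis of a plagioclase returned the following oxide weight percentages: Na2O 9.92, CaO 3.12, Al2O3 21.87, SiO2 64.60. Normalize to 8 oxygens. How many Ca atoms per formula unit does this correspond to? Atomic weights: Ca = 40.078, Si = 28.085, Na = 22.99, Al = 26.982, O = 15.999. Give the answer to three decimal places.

0.148 Ca apfu

9.92 wt% Na2O ÷ 61.979 g/mol = 0.16005 mol, giving 0.32010 Na and 0.16005 O.
3.12 wt% CaO ÷ 56.077 g/mol = 0.05564 mol, giving 0.05564 Ca and 0.05564 O.
21.87 wt% Al2O3 ÷ 101.961 g/mol = 0.21449 mol, giving 0.42898 Al and 0.64347 O.
64.60 wt% SiO2 ÷ 60.083 g/mol = 1.07518 mol, giving 1.07518 Si and 2.15036 O.
Oxygen sums to 3.00952; scaling by 8/3.00952 = 2.65823 puts the formula on 8 O.
Ca: 0.05564 × 2.65823 = 0.148 atoms per formula unit.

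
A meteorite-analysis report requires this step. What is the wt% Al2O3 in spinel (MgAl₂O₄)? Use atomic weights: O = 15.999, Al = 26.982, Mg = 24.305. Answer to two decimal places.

71.67 wt%

Formula mass = 142.265 g/mol.
2 Al → 1.0000 mol Al2O3 per formula unit; M(Al2O3) = 101.961, so Al2O3 mass = 101.961 g.
101.961/142.265 × 100 = 71.67 wt%.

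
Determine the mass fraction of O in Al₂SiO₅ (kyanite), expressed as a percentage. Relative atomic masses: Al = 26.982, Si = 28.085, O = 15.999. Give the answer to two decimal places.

49.37 wt%

Formula mass = 2·26.982 + 1·28.085 + 5·15.999 = 162.044 g/mol, of which 79.995 g is O.
So O makes up 79.995/162.044 = 0.4937 of the mass, i.e. 49.37%.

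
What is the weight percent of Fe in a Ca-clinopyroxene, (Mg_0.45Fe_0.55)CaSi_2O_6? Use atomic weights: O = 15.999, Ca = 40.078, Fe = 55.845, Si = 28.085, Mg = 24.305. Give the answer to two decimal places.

13.13 wt%

Formula mass = 0.45×24.305 + 0.55×55.845 + 1×40.078 + 2×28.085 + 6×15.999 = 233.894 g/mol, of which 30.715 g is Fe.
So Fe makes up 30.715/233.894 = 0.1313 of the mass, i.e. 13.13%.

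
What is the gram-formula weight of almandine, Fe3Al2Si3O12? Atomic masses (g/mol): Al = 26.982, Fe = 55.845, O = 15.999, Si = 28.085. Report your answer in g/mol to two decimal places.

497.74 g/mol

The formula mass is the sum 3(55.845) + 2(26.982) + 3(28.085) + 12(15.999).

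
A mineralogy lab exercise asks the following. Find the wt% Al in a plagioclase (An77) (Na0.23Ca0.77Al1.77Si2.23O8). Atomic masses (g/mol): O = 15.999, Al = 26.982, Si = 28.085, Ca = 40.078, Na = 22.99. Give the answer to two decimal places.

Formula mass = 0.23·22.99 + 0.77·40.078 + 1.77·26.982 + 2.23·28.085 + 8·15.999 = 274.527 g/mol, of which 47.758 g is Al.
So Al makes up 47.758/274.527 = 0.1740 of the mass, i.e. 17.40%.

17.40 weight percent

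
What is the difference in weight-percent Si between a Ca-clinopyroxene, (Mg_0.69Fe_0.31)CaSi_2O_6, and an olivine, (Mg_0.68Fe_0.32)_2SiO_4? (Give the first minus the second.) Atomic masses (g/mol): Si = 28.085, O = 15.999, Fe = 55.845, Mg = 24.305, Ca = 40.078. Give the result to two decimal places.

7.36 percentage points

First mineral: 56.170 g Si in 226.324 g formula = 24.82 wt% Si.
Second mineral: 28.085 g Si in 160.877 g formula = 17.46 wt% Si.
24.82% − 17.46% gives a difference of 7.36 percentage points.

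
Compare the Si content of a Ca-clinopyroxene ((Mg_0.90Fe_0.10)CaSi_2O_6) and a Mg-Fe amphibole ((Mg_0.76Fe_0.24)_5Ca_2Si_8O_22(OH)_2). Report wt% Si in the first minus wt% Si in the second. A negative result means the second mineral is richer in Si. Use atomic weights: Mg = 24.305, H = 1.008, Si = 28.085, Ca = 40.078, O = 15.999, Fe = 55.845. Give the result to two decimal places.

-0.86 percentage points

First mineral: 56.170 g Si in 219.701 g formula = 25.57 wt% Si.
Second mineral: 224.680 g Si in 850.201 g formula = 26.43 wt% Si.
25.57% − 26.43% gives a difference of -0.86 percentage points.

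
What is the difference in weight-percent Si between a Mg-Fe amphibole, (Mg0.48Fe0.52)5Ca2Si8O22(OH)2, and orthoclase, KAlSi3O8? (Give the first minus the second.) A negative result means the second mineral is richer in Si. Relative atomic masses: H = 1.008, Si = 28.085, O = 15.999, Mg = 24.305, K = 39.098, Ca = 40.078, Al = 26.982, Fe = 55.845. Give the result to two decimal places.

-5.15 percentage points

M((Mg0.48Fe0.52)5Ca2Si8O22(OH)2) = 894.357 g/mol, so wt% Si = 224.680/894.357 × 100 = 25.12%.
M(KAlSi3O8) = 278.327 g/mol, so wt% Si = 84.255/278.327 × 100 = 30.27%.
25.12 − 30.27 = -5.15 pp.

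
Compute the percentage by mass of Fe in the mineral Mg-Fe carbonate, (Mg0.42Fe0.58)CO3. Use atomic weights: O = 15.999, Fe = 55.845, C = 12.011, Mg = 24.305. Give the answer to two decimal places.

31.57 wt%

Formula mass = 0.42*24.305 + 0.58*55.845 + 1*12.011 + 3*15.999 = 102.606 g/mol, of which 32.390 g is Fe.
So Fe makes up 32.390/102.606 = 0.3157 of the mass, i.e. 31.57%.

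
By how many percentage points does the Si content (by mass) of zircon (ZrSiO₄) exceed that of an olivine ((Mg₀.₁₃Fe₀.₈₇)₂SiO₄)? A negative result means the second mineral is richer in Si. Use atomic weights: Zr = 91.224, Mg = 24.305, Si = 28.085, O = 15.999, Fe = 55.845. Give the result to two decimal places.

0.96 percentage points

M(ZrSiO₄) = 183.305 g/mol, so wt% Si = 28.085/183.305 × 100 = 15.32%.
M((Mg₀.₁₃Fe₀.₈₇)₂SiO₄) = 195.571 g/mol, so wt% Si = 28.085/195.571 × 100 = 14.36%.
15.32 − 14.36 = 0.96 pp.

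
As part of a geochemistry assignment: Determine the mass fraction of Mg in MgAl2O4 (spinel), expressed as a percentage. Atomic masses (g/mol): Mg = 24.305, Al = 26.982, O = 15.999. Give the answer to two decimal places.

17.08 mass %

M(MgAl2O4) = 142.265 g/mol.
Mg contributes 1 × 24.305 = 24.305 g per mole.
24.305/142.265 = 0.1708 → 17.08%.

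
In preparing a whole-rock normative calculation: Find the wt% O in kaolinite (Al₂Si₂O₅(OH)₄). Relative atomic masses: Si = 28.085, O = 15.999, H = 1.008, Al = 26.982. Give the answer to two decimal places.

55.78 wt%

M(Al₂Si₂O₅(OH)₄) = 258.157 g/mol.
O contributes 9 × 15.999 = 143.991 g per mole.
143.991/258.157 = 0.5578 → 55.78%.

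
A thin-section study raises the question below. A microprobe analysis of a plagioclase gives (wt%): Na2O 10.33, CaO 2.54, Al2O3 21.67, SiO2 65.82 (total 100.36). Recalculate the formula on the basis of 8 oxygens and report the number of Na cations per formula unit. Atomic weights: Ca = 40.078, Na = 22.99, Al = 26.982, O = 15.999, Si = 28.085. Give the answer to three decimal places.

0.877 Na apfu

Na2O (M=61.979): mol = 0.16667; Na = 0.33334, O = 0.16667.
CaO (M=56.077): mol = 0.04529; Ca = 0.04529, O = 0.04529.
Al2O3 (M=101.961): mol = 0.21253; Al = 0.42506, O = 0.63759.
SiO2 (M=60.083): mol = 1.09548; Si = 1.09548, O = 2.19096.
ΣO = 3.04051; factor = 8/ΣO = 2.63114.
Na apfu = 0.33334 × 2.63114 = 0.877.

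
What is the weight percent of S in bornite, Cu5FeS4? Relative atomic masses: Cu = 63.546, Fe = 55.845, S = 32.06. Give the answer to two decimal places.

Formula mass = 5*63.546 + 1*55.845 + 4*32.06 = 501.815 g/mol, of which 128.240 g is S.
So S makes up 128.240/501.815 = 0.2556 of the mass, i.e. 25.56%.

25.56 mass %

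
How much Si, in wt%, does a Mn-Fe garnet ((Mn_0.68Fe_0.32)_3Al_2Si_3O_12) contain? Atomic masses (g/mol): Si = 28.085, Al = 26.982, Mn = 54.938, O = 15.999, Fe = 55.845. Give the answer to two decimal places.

16.99 wt%

M((Mn_0.68Fe_0.32)_3Al_2Si_3O_12) = 495.892 g/mol.
Si contributes 3 × 28.085 = 84.255 g per mole.
84.255/495.892 = 0.1699 → 16.99%.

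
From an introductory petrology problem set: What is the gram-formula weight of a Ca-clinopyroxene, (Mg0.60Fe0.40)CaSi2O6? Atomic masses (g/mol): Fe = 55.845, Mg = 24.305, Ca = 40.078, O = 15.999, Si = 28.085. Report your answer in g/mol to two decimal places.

Mg: 0.60 × 24.305 = 14.5830
Fe: 0.40 × 55.845 = 22.3380
Ca: 1 × 40.078 = 40.0780
Si: 2 × 28.085 = 56.1700
O: 6 × 15.999 = 95.9940
Summing the contributions gives the formula mass.

229.16 g/mol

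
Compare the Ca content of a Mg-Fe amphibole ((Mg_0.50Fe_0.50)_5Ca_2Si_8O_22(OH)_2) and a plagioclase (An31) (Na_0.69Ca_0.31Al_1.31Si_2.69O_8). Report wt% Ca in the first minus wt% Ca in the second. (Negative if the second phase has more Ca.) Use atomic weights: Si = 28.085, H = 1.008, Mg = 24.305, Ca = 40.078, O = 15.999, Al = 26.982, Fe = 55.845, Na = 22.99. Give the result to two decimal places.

Ca in (Mg_0.50Fe_0.50)_5Ca_2Si_8O_22(OH)_2: molar mass 891.203 g/mol; 2×40.078 = 80.156 g → 8.99 wt%.
Ca in Na_0.69Ca_0.31Al_1.31Si_2.69O_8: molar mass 267.174 g/mol; 0.31×40.078 = 12.424 g → 4.65 wt%.
Difference = 8.99 − 4.65 = 4.34 percentage points.

4.34 percentage points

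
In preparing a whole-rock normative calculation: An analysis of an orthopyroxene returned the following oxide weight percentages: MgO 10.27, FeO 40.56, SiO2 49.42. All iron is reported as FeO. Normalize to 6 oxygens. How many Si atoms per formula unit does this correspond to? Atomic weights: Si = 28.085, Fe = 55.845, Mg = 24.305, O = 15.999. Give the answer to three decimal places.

MgO: 10.27/40.304 = 0.25481 mol → 0.25481 mol Mg, 0.25481 mol O.
FeO: 40.56/71.844 = 0.56456 mol → 0.56456 mol Fe, 0.56456 mol O.
SiO2: 49.42/60.083 = 0.82253 mol → 0.82253 mol Si, 1.64506 mol O.
Total oxygen = 2.46443 mol. Normalization factor = 6/2.46443 = 2.43464.
Si per 6 O = 0.82253 × 2.43464 = 2.003.

2.003 Si apfu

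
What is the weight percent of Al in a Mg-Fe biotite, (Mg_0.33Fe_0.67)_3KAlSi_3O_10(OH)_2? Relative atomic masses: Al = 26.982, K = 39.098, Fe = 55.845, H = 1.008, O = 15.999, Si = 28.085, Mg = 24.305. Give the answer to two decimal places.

5.61 mass %

Molar mass of (Mg_0.33Fe_0.67)_3KAlSi_3O_10(OH)_2: 0.99×24.305 + 2.01×55.845 + 1×39.098 + 1×26.982 + 3×28.085 + 12×15.999 + 2×1.008 = 480.649 g/mol.
Mass of Al per formula unit: 1 × 26.982 = 26.982 g.
Weight fraction Al = 26.982 / 480.649 = 0.0561.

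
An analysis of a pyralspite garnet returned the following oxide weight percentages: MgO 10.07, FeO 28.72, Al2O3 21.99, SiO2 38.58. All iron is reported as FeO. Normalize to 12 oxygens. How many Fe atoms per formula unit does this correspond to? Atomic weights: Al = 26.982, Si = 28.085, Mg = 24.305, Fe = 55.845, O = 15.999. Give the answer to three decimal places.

1.859 Fe apfu

MgO (M=40.304): mol = 0.24985; Mg = 0.24985, O = 0.24985.
FeO (M=71.844): mol = 0.39976; Fe = 0.39976, O = 0.39976.
Al2O3 (M=101.961): mol = 0.21567; Al = 0.43134, O = 0.64701.
SiO2 (M=60.083): mol = 0.64211; Si = 0.64211, O = 1.28422.
ΣO = 2.58084; factor = 12/ΣO = 4.64965.
Fe apfu = 0.39976 × 4.64965 = 1.859.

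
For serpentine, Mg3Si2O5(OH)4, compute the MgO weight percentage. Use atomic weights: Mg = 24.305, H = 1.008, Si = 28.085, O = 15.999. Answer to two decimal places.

Formula mass = 277.108 g/mol.
3 Mg → 3.0000 mol MgO per formula unit; M(MgO) = 40.304, so MgO mass = 120.912 g.
120.912/277.108 × 100 = 43.63 wt%.

43.63 wt%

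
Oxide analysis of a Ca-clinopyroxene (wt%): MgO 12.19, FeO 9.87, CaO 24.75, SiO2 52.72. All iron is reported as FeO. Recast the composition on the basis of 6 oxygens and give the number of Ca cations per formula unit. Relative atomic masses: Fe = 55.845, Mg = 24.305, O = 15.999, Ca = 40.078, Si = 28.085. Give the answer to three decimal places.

1.005 Ca apfu

MgO (M=40.304): mol = 0.30245; Mg = 0.30245, O = 0.30245.
FeO (M=71.844): mol = 0.13738; Fe = 0.13738, O = 0.13738.
CaO (M=56.077): mol = 0.44136; Ca = 0.44136, O = 0.44136.
SiO2 (M=60.083): mol = 0.87745; Si = 0.87745, O = 1.75490.
ΣO = 2.63609; factor = 6/ΣO = 2.27610.
Ca apfu = 0.44136 × 2.27610 = 1.005.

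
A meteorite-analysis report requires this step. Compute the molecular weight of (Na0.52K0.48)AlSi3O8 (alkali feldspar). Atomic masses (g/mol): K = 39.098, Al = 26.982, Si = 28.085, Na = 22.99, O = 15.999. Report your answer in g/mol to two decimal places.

269.95 g/mol

The formula mass is the sum 0.52(22.99) + 0.48(39.098) + 1(26.982) + 3(28.085) + 8(15.999).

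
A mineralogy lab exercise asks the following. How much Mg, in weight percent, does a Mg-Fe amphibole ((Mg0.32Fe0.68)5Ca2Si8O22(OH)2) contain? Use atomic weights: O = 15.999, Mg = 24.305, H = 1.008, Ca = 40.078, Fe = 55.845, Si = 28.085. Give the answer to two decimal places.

Formula mass = 1.60×24.305 + 3.40×55.845 + 2×40.078 + 8×28.085 + 24×15.999 + 2×1.008 = 919.589 g/mol, of which 38.888 g is Mg.
So Mg makes up 38.888/919.589 = 0.0423 of the mass, i.e. 4.23%.

4.23 weight percent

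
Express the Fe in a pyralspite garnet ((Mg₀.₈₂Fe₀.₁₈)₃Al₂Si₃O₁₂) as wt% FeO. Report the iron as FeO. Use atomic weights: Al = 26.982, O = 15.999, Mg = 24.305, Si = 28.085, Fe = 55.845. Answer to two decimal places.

Formula mass = 420.154 g/mol.
0.54 Fe → 0.5400 mol FeO per formula unit; M(FeO) = 71.844, so FeO mass = 38.796 g.
38.796/420.154 × 100 = 9.23 wt%.

9.23 wt%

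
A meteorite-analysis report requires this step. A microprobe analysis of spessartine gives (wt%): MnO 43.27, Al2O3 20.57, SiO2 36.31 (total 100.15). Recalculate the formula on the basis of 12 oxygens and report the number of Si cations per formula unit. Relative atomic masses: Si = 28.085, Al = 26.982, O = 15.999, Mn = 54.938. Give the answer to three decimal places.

2.992 Si apfu

MnO: 43.27/70.937 = 0.60998 mol → 0.60998 mol Mn, 0.60998 mol O.
Al2O3: 20.57/101.961 = 0.20174 mol → 0.40348 mol Al, 0.60522 mol O.
SiO2: 36.31/60.083 = 0.60433 mol → 0.60433 mol Si, 1.20866 mol O.
Total oxygen = 2.42386 mol. Normalization factor = 12/2.42386 = 4.95078.
Si per 12 O = 0.60433 × 4.95078 = 2.992.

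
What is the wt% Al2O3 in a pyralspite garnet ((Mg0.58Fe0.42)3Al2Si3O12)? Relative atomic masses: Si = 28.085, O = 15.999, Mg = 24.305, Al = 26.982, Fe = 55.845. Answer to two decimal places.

23.02 wt%

Molar mass of (Mg0.58Fe0.42)3Al2Si3O12 = 1.74·24.305 + 1.26·55.845 + 2·26.982 + 3·28.085 + 12·15.999 = 442.862 g/mol.
Each formula unit contains 2 Al, equivalent to 2/2 = 1.0000 mol Al2O3.
M(Al2O3) = 2×26.982 + 3×15.999 = 101.961 g/mol.
Mass of Al2O3 per formula unit = 1.0000 × 101.961 = 101.961 g.
Al2O3 wt% = 101.961 / 442.862 × 100 = 23.02%.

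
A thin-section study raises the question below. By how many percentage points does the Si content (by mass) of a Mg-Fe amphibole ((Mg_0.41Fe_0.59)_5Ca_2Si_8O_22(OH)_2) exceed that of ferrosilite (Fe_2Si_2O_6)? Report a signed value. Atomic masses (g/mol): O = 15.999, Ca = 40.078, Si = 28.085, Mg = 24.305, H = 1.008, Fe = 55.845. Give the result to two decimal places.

3.53 percentage points

Si in (Mg_0.41Fe_0.59)_5Ca_2Si_8O_22(OH)_2: molar mass 905.396 g/mol; 8×28.085 = 224.680 g → 24.82 wt%.
Si in Fe_2Si_2O_6: molar mass 263.854 g/mol; 2×28.085 = 56.170 g → 21.29 wt%.
Difference = 24.82 − 21.29 = 3.53 percentage points.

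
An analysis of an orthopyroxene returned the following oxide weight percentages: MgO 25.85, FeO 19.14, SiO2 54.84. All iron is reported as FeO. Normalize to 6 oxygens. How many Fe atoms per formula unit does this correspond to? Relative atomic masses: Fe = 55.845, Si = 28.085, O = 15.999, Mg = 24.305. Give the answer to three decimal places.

MgO (M=40.304): mol = 0.64138; Mg = 0.64138, O = 0.64138.
FeO (M=71.844): mol = 0.26641; Fe = 0.26641, O = 0.26641.
SiO2 (M=60.083): mol = 0.91274; Si = 0.91274, O = 1.82548.
ΣO = 2.73327; factor = 6/ΣO = 2.19517.
Fe apfu = 0.26641 × 2.19517 = 0.585.

0.585 Fe apfu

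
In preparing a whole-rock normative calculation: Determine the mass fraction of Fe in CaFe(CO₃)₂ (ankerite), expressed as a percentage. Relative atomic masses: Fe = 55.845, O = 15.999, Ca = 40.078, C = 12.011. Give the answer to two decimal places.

M(CaFe(CO₃)₂) = 215.939 g/mol.
Fe contributes 1 × 55.845 = 55.845 g per mole.
55.845/215.939 = 0.2586 → 25.86%.

25.86 mass %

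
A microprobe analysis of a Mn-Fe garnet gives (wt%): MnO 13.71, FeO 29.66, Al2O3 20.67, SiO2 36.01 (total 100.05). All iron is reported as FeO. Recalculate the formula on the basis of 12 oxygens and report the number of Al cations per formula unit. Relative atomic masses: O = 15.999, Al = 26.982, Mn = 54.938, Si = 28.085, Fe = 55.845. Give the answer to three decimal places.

MnO (M=70.937): mol = 0.19327; Mn = 0.19327, O = 0.19327.
FeO (M=71.844): mol = 0.41284; Fe = 0.41284, O = 0.41284.
Al2O3 (M=101.961): mol = 0.20272; Al = 0.40544, O = 0.60816.
SiO2 (M=60.083): mol = 0.59934; Si = 0.59934, O = 1.19868.
ΣO = 2.41295; factor = 12/ΣO = 4.97317.
Al apfu = 0.40544 × 4.97317 = 2.016.

2.016 Al apfu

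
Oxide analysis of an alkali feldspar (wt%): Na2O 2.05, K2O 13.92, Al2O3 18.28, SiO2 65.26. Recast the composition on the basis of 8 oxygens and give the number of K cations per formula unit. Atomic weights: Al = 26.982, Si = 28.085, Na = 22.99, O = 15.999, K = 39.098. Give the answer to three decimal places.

0.818 K apfu

2.05 wt% Na2O ÷ 61.979 g/mol = 0.03308 mol, giving 0.06616 Na and 0.03308 O.
13.92 wt% K2O ÷ 94.195 g/mol = 0.14778 mol, giving 0.29556 K and 0.14778 O.
18.28 wt% Al2O3 ÷ 101.961 g/mol = 0.17928 mol, giving 0.35856 Al and 0.53784 O.
65.26 wt% SiO2 ÷ 60.083 g/mol = 1.08616 mol, giving 1.08616 Si and 2.17232 O.
Oxygen sums to 2.89102; scaling by 8/2.89102 = 2.76719 puts the formula on 8 O.
K: 0.29556 × 2.76719 = 0.818 atoms per formula unit.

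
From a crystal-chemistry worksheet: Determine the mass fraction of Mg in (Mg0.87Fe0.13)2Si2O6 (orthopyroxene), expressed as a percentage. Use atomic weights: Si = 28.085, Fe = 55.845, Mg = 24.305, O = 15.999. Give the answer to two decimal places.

20.24 wt%

M((Mg0.87Fe0.13)2Si2O6) = 208.974 g/mol.
Mg contributes 1.74 × 24.305 = 42.291 g per mole.
42.291/208.974 = 0.2024 → 20.24%.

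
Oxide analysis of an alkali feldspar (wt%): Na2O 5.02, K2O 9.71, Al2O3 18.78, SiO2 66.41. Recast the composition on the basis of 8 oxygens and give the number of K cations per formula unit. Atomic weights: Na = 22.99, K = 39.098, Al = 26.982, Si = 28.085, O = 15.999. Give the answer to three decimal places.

5.02 wt% Na2O ÷ 61.979 g/mol = 0.08100 mol, giving 0.16200 Na and 0.08100 O.
9.71 wt% K2O ÷ 94.195 g/mol = 0.10308 mol, giving 0.20616 K and 0.10308 O.
18.78 wt% Al2O3 ÷ 101.961 g/mol = 0.18419 mol, giving 0.36838 Al and 0.55257 O.
66.41 wt% SiO2 ÷ 60.083 g/mol = 1.10530 mol, giving 1.10530 Si and 2.21060 O.
Oxygen sums to 2.94725; scaling by 8/2.94725 = 2.71439 puts the formula on 8 O.
K: 0.20616 × 2.71439 = 0.560 atoms per formula unit.

0.560 K apfu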